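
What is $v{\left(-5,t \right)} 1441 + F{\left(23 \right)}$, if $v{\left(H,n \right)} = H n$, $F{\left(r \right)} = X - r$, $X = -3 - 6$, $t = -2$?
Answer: $14378$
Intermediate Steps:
$X = -9$
$F{\left(r \right)} = -9 - r$
$v{\left(-5,t \right)} 1441 + F{\left(23 \right)} = \left(-5\right) \left(-2\right) 1441 - 32 = 10 \cdot 1441 - 32 = 14410 - 32 = 14378$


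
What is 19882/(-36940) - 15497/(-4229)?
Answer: 244189101/78109630 ≈ 3.1262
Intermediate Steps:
19882/(-36940) - 15497/(-4229) = 19882*(-1/36940) - 15497*(-1/4229) = -9941/18470 + 15497/4229 = 244189101/78109630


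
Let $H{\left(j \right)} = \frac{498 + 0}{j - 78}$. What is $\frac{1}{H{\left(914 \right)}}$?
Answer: $\frac{418}{249} \approx 1.6787$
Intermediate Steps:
$H{\left(j \right)} = \frac{498}{-78 + j}$
$\frac{1}{H{\left(914 \right)}} = \frac{1}{498 \frac{1}{-78 + 914}} = \frac{1}{498 \cdot \frac{1}{836}} = \frac{1}{\frac{249}{418}} = \frac{418}{249}$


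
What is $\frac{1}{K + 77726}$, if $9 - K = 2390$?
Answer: $\frac{1}{75345} \approx 1.3272 \cdot 10^{-5}$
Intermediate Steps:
$K = -2381$ ($K = 9 - 2390 = -2381$)
$\frac{1}{K + 77726} = \frac{1}{-2381 + 77726} = \frac{1}{75345}$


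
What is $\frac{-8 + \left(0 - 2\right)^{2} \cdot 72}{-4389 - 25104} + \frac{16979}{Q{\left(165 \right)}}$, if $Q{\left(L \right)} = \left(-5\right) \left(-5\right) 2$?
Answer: $\frac{500747647}{1474650} \approx 339.57$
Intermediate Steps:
$Q{\left(L \right)} = 50$ ($Q{\left(L \right)} = 25 \cdot 2 = 50$)
$\frac{-8 + \left(0 - 2\right)^{2} \cdot 72}{-4389 - 25104} + \frac{16979}{Q{\left(165 \right)}} = \frac{-8 + \left(0 - 2\right)^{2} \cdot 72}{-4389 - 25104} + \frac{16979}{50} = \frac{-8 + \left(-2\right)^{2} \cdot 72}{-4389 - 25104} + 16979 \cdot \frac{1}{50} = \frac{-8 + 4 \cdot 72}{-29493} + \frac{16979}{50} = \left(-8 + 288\right) \left(- \frac{1}{29493}\right) + \frac{16979}{50} = 280 \left(- \frac{1}{29493}\right) + \frac{16979}{50} = - \frac{280}{29493} + \frac{16979}{50} = \frac{500747647}{1474650}$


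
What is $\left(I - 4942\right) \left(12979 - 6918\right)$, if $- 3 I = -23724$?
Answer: $17976926$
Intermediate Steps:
$I = 7908$ ($I = \left(- \frac{1}{3}\right) \left(-23724\right) = 7908$)
$\left(I - 4942\right) \left(12979 - 6918\right) = \left(7908 - 4942\right) \left(12979 - 6918\right) = 2966 \cdot 6061 = 17976926$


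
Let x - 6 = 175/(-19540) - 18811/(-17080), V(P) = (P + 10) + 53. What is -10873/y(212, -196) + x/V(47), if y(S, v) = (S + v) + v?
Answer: 998982365453/16520288400 ≈ 60.470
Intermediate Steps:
V(P) = 63 + P (V(P) = (10 + P) + 53 = 63 + P)
y(S, v) = S + 2*v
x = 118351857/16687160 (x = 6 + (175/(-19540) - 18811/(-17080)) = 6 + (175*(-1/19540) - 18811*(-1/17080)) = 6 + (-35/3908 + 18811/17080) = 6 + 18228897/16687160 = 118351857/16687160 ≈ 7.0924)
-10873/y(212, -196) + x/V(47) = -10873/(212 + 2*(-196)) + 118351857/(16687160*(63 + 47)) = -10873/(212 - 392) + (118351857/16687160)/110 = -10873/(-180) + (118351857/16687160)*(1/110) = -10873*(-1/180) + 118351857/1835587600 = 10873/180 + 118351857/1835587600 = 998982365453/16520288400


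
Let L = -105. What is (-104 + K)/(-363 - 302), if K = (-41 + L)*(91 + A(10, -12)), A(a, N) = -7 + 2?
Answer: 2532/133 ≈ 19.038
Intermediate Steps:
A(a, N) = -5
K = -12556 (K = (-41 - 105)*(91 - 5) = -146*86 = -12556)
(-104 + K)/(-363 - 302) = (-104 - 12556)/(-363 - 302) = -12660/(-665) = -12660*(-1/665) = 2532/133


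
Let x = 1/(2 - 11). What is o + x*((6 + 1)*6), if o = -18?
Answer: -68/3 ≈ -22.667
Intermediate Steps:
x = -⅑ (x = 1/(-9) = -⅑ ≈ -0.11111)
o + x*((6 + 1)*6) = -18 - (6 + 1)*6/9 = -18 - 7*6/9 = -18 - ⅑*42 = -18 - 14/3 = -68/3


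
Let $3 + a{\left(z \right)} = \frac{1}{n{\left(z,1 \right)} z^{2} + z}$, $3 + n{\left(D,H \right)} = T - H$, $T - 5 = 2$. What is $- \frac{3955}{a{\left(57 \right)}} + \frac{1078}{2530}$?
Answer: $\frac{4460545439}{3382265} \approx 1318.8$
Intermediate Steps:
$T = 7$ ($T = 5 + 2 = 7$)
$n{\left(D,H \right)} = 4 - H$ ($n{\left(D,H \right)} = -3 - \left(-7 + H\right) = 4 - H$)
$a{\left(z \right)} = -3 + \frac{1}{z + 3 z^{2}}$ ($a{\left(z \right)} = -3 + \frac{1}{\left(4 - 1\right) z^{2} + z} = -3 + \frac{1}{3 z^{2} + z} = -3 + \frac{1}{z + 3 z^{2}}$)
$- \frac{3955}{a{\left(57 \right)}} + \frac{1078}{2530} = - \frac{3955}{\frac{1}{57} \frac{1}{1 + 3 \cdot 57} \left(1 - 9 \cdot 57^{2} - 171\right)} + \frac{1078}{2530} = - \frac{3955}{\frac{1}{57} \frac{1}{1 + 171} \left(1 - 29241 - 171\right)} + 1078 \cdot \frac{1}{2530} = - \frac{3955}{\frac{1}{57} \cdot \frac{1}{172} \left(1 - 29241 - 171\right)} + \frac{49}{115} = - \frac{3955}{\frac{1}{57} \cdot \frac{1}{172} \left(-29411\right)} + \frac{49}{115} = - \frac{3955}{- \frac{29411}{9804}} + \frac{49}{115} = \left(-3955\right) \left(- \frac{9804}{29411}\right) + \frac{49}{115} = \frac{38774820}{29411} + \frac{49}{115} = \frac{4460545439}{3382265}$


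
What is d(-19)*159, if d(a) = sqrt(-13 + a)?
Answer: 636*I*sqrt(2) ≈ 899.44*I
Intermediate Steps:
d(-19)*159 = sqrt(-13 - 19)*159 = sqrt(-32)*159 = (4*I*sqrt(2))*159 = 636*I*sqrt(2)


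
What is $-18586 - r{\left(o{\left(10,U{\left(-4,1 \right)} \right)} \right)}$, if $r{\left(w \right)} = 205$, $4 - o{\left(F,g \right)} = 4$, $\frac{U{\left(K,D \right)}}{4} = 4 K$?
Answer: $-18791$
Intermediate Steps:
$U{\left(K,D \right)} = 16 K$ ($U{\left(K,D \right)} = 4 \cdot 4 K = 16 K$)
$o{\left(F,g \right)} = 0$ ($o{\left(F,g \right)} = 4 - 4 = 0$)
$-18586 - r{\left(o{\left(10,U{\left(-4,1 \right)} \right)} \right)} = -18586 - 205 = -18791$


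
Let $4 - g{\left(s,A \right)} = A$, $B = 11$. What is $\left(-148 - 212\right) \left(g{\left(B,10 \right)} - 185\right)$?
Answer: $68760$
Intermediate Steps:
$g{\left(s,A \right)} = 4 - A$
$\left(-148 - 212\right) \left(g{\left(B,10 \right)} - 185\right) = \left(-148 - 212\right) \left(\left(4 - 10\right) - 185\right) = - 360 \left(-6 - 185\right) = \left(-360\right) \left(-191\right) = 68760$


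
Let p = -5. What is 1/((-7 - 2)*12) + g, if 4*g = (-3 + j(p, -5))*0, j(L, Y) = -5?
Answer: -1/108 ≈ -0.0092593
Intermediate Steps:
g = 0 (g = ((-3 - 5)*0)/4 = (-8*0)/4 = (¼)*0 = 0)
1/((-7 - 2)*12) + g = 1/((-7 - 2)*12) + 0 = 1/(-9*12) + 0 = 1/(-108) + 0 = -1/108 + 0 = -1/108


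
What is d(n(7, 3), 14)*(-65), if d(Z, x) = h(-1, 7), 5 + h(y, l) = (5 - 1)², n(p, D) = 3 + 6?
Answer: -715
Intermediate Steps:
n(p, D) = 9
h(y, l) = 11 (h(y, l) = -5 + (5 - 1)² = -5 + 4² = -5 + 16 = 11)
d(Z, x) = 11
d(n(7, 3), 14)*(-65) = 11*(-65) = -715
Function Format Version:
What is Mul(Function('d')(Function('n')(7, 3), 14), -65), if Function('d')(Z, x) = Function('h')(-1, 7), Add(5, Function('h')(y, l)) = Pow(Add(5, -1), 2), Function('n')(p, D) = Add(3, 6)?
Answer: -715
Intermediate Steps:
Function('n')(p, D) = 9
Function('h')(y, l) = 11 (Function('h')(y, l) = Add(-5, Pow(Add(5, -1), 2)) = Add(-5, Pow(4, 2)) = Add(-5, 16) = 11)
Function('d')(Z, x) = 11
Mul(Function('d')(Function('n')(7, 3), 14), -65) = Mul(11, -65) = -715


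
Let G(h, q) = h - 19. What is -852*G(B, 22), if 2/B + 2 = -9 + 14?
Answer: 15620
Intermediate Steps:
B = 2/3 (B = 2/(-2 + (-9 + 14)) = 2/(-2 + 5) = 2/3 ≈ 0.66667)
G(h, q) = -19 + h
-852*G(B, 22) = -852*(-19 + 2/3) = -852*(-55/3) = 15620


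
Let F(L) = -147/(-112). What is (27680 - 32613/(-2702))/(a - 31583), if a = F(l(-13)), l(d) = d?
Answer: -85513112/97524251 ≈ -0.87684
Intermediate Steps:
F(L) = 21/16 (F(L) = -147*(-1/112) = 21/16)
a = 21/16 ≈ 1.3125
(27680 - 32613/(-2702))/(a - 31583) = (27680 - 32613/(-2702))/(21/16 - 31583) = (27680 - 32613*(-1/2702))/(-505307/16) = (27680 + 4659/386)*(-16/505307) = (10689139/386)*(-16/505307) = -85513112/97524251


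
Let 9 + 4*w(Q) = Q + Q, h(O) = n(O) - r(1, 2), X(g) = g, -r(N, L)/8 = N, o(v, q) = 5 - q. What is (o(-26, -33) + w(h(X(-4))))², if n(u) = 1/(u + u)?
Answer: 403225/256 ≈ 1575.1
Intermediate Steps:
r(N, L) = -8*N
n(u) = 1/(2*u)
h(O) = 8 + 1/(2*O) (h(O) = 1/(2*O) - (-8) = 1/(2*O) - 1*(-8) = 1/(2*O) + 8 = 8 + 1/(2*O))
w(Q) = -9/4 + Q/2 (w(Q) = -9/4 + (Q + Q)/4 = -9/4 + (2*Q)/4 = -9/4 + Q/2)
(o(-26, -33) + w(h(X(-4))))² = ((5 - 1*(-33)) + (-9/4 + (8 + (½)/(-4))/2))² = ((5 + 33) + (-9/4 + (8 + (½)*(-¼))/2))² = (38 + (-9/4 + (8 - ⅛)/2))² = (38 + (-9/4 + (½)*(63/8)))² = (38 + (-9/4 + 63/16))² = (38 + 27/16)² = (635/16)² = 403225/256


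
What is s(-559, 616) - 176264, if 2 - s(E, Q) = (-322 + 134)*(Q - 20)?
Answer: -64214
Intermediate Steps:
s(E, Q) = -3758 + 188*Q (s(E, Q) = 2 - (-322 + 134)*(Q - 20) = 2 - (-188)*(-20 + Q) = 2 - (3760 - 188*Q) = 2 + (-3760 + 188*Q) = -3758 + 188*Q)
s(-559, 616) - 176264 = (-3758 + 188*616) - 176264 = (-3758 + 115808) - 176264 = 112050 - 176264 = -64214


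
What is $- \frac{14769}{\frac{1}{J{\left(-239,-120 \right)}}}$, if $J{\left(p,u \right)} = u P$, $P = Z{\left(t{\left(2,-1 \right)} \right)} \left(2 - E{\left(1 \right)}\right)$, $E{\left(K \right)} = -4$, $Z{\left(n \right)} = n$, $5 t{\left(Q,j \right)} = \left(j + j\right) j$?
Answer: $4253472$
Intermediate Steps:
$t{\left(Q,j \right)} = \frac{2 j^{2}}{5}$ ($t{\left(Q,j \right)} = \frac{\left(j + j\right) j}{5} = \frac{2 j j}{5} = \frac{2 j^{2}}{5}$)
$P = \frac{12}{5}$ ($P = \frac{2 \left(-1\right)^{2}}{5} \left(2 - -4\right) = \frac{2}{5} \cdot 1 \left(2 + 4\right) = \frac{2}{5} \cdot 6 = \frac{12}{5} \approx 2.4$)
$J{\left(p,u \right)} = \frac{12 u}{5}$ ($J{\left(p,u \right)} = u \frac{12}{5} = \frac{12 u}{5}$)
$- \frac{14769}{\frac{1}{J{\left(-239,-120 \right)}}} = - \frac{14769}{\frac{1}{\frac{12}{5} \left(-120\right)}} = - \frac{14769}{\frac{1}{-288}} = - \frac{14769}{- \frac{1}{288}} = \left(-14769\right) \left(-288\right) = 4253472$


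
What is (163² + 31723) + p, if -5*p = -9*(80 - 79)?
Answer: 291469/5 ≈ 58294.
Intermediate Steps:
p = 9/5 (p = -(-9)*(80 - 79)/5 = -(-9)/5 = -⅕*(-9) = 9/5 ≈ 1.8000)
(163² + 31723) + p = (163² + 31723) + 9/5 = (26569 + 31723) + 9/5 = 58292 + 9/5 = 291469/5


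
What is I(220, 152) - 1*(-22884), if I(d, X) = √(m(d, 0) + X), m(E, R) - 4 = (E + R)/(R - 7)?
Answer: 22884 + 2*√1526/7 ≈ 22895.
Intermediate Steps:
m(E, R) = 4 + (E + R)/(-7 + R) (m(E, R) = 4 + (E + R)/(R - 7) = 4 + (E + R)/(-7 + R))
I(d, X) = √(4 + X - d/7) (I(d, X) = √((-28 + d + 5*0)/(-7 + 0) + X) = √((-28 + d + 0)/(-7) + X) = √(-(-28 + d)/7 + X) = √((4 - d/7) + X) = √(4 + X - d/7))
I(220, 152) - 1*(-22884) = √(196 - 7*220 + 49*152)/7 - 1*(-22884) = √(196 - 1540 + 7448)/7 + 22884 = √6104/7 + 22884 = (2*√1526)/7 + 22884 = 2*√1526/7 + 22884 = 22884 + 2*√1526/7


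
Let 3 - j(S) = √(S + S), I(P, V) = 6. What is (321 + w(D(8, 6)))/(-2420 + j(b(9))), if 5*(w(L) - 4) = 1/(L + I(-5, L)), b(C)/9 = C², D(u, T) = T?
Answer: -47133917/350425860 + 175509*√2/116808620 ≈ -0.13238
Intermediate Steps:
b(C) = 9*C²
j(S) = 3 - √2*√S (j(S) = 3 - √(S + S) = 3 - √(2*S) = 3 - √2*√S)
w(L) = 4 + 1/(5*(6 + L)) (w(L) = 4 + 1/(5*(L + 6)) = 4 + 1/(5*(6 + L)))
(321 + w(D(8, 6)))/(-2420 + j(b(9))) = (321 + (121 + 20*6)/(5*(6 + 6)))/(-2420 + (3 - √2*√(9*9²))) = (321 + (⅕)*(121 + 120)/12)/(-2420 + (3 - √2*√(9*81))) = (321 + (⅕)*(1/12)*241)/(-2420 + (3 - √2*√729)) = (321 + 241/60)/(-2420 + (3 - 1*√2*27)) = 19501/(60*(-2420 + (3 - 27*√2))) = 19501/(60*(-2417 - 27*√2))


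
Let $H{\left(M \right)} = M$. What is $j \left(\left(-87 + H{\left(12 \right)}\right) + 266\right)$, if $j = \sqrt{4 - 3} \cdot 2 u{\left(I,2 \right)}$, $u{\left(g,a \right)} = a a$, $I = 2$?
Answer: $1528$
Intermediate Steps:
$u{\left(g,a \right)} = a^{2}$
$j = 8$ ($j = \sqrt{4 - 3} \cdot 2 \cdot 2^{2} = \sqrt{1} \cdot 2 \cdot 4 = 1 \cdot 2 \cdot 4 = 2 \cdot 4 = 8$)
$j \left(\left(-87 + H{\left(12 \right)}\right) + 266\right) = 8 \left(\left(-87 + 12\right) + 266\right) = 8 \left(-75 + 266\right) = 8 \cdot 191 = 1528$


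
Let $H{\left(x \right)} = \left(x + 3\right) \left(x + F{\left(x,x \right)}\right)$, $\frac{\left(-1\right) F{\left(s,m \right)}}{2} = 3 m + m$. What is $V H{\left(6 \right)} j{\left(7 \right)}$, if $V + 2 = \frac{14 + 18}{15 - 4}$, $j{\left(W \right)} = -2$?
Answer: $\frac{7560}{11} \approx 687.27$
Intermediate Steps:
$F{\left(s,m \right)} = - 8 m$ ($F{\left(s,m \right)} = - 2 \left(3 m + m\right) = - 2 \cdot 4 m = - 8 m$)
$H{\left(x \right)} = - 7 x \left(3 + x\right)$ ($H{\left(x \right)} = \left(x + 3\right) \left(x - 8 x\right) = \left(3 + x\right) \left(- 7 x\right) = - 7 x \left(3 + x\right)$)
$V = \frac{10}{11}$ ($V = -2 + \frac{14 + 18}{15 - 4} = -2 + \frac{32}{11} = \frac{10}{11} \approx 0.90909$)
$V H{\left(6 \right)} j{\left(7 \right)} = \frac{10 \cdot 7 \cdot 6 \left(-3 - 6\right)}{11} \left(-2\right) = \frac{10 \cdot 7 \cdot 6 \left(-9\right)}{11} \left(-2\right) = \frac{10}{11} \left(-378\right) \left(-2\right) = \left(- \frac{3780}{11}\right) \left(-2\right) = \frac{7560}{11}$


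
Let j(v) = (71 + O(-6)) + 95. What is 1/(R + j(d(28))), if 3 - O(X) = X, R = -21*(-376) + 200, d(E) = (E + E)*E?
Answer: 1/8271 ≈ 0.00012090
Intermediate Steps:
d(E) = 2*E² (d(E) = (2*E)*E = 2*E²)
R = 8096 (R = 7896 + 200 = 8096)
O(X) = 3 - X
j(v) = 175 (j(v) = (71 + (3 - 1*(-6))) + 95 = (71 + (3 + 6)) + 95 = (71 + 9) + 95 = 80 + 95 = 175)
1/(R + j(d(28))) = 1/(8096 + 175) = 1/8271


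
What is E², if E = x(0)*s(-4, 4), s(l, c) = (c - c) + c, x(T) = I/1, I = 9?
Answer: 1296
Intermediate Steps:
x(T) = 9 (x(T) = 9/1 = 9*1 = 9)
s(l, c) = c (s(l, c) = 0 + c = c)
E = 36 (E = 9*4 = 36)
E² = 36² = 1296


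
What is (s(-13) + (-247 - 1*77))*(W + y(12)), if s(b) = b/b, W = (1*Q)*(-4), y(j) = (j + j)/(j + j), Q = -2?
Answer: -2907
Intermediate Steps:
y(j) = 1 (y(j) = (2*j)/((2*j)) = (2*j)*(1/(2*j)) = 1)
W = 8 (W = (1*(-2))*(-4) = -2*(-4) = 8)
s(b) = 1
(s(-13) + (-247 - 1*77))*(W + y(12)) = (1 + (-247 - 1*77))*(8 + 1) = (1 + (-247 - 77))*9 = (1 - 324)*9 = -323*9 = -2907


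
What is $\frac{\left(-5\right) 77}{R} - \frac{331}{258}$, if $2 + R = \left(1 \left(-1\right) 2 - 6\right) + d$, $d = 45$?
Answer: $- \frac{3169}{258} \approx -12.283$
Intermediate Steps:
$R = 35$ ($R = -2 + \left(\left(1 \left(-1\right) 2 - 6\right) + 45\right) = -2 + \left(\left(\left(-1\right) 2 + \left(-67 + 61\right)\right) + 45\right) = -2 + \left(\left(-2 - 6\right) + 45\right) = -2 + \left(-8 + 45\right) = -2 + 37 = 35$)
$\frac{\left(-5\right) 77}{R} - \frac{331}{258} = \frac{\left(-5\right) 77}{35} - \frac{331}{258} = \left(-385\right) \frac{1}{35} - \frac{331}{258} = -11 - \frac{331}{258} = - \frac{3169}{258}$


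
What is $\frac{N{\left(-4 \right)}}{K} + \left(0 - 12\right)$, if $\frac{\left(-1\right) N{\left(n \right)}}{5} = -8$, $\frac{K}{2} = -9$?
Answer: $- \frac{128}{9} \approx -14.222$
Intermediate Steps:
$K = -18$ ($K = 2 \left(-9\right) = -18$)
$N{\left(n \right)} = 40$ ($N{\left(n \right)} = \left(-5\right) \left(-8\right) = 40$)
$\frac{N{\left(-4 \right)}}{K} + \left(0 - 12\right) = \frac{1}{-18} \cdot 40 + \left(0 - 12\right) = \left(- \frac{1}{18}\right) 40 + \left(0 - 12\right) = - \frac{20}{9} - 12 = - \frac{128}{9}$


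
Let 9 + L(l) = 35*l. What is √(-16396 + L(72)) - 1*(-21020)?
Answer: 21020 + I*√13885 ≈ 21020.0 + 117.83*I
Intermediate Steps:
L(l) = -9 + 35*l
√(-16396 + L(72)) - 1*(-21020) = √(-16396 + (-9 + 35*72)) - 1*(-21020) = √(-16396 + (-9 + 2520)) + 21020 = √(-16396 + 2511) + 21020 = √(-13885) + 21020 = I*√13885 + 21020 = 21020 + I*√13885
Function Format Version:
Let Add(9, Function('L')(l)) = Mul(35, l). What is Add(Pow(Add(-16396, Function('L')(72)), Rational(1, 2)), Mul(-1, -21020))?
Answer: Add(21020, Mul(I, Pow(13885, Rational(1, 2)))) ≈ Add(21020., Mul(117.83, I))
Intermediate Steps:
Function('L')(l) = Add(-9, Mul(35, l))
Add(Pow(Add(-16396, Function('L')(72)), Rational(1, 2)), Mul(-1, -21020)) = Add(Pow(Add(-16396, Add(-9, Mul(35, 72))), Rational(1, 2)), Mul(-1, -21020)) = Add(Pow(Add(-16396, Add(-9, 2520)), Rational(1, 2)), 21020) = Add(Pow(Add(-16396, 2511), Rational(1, 2)), 21020) = Add(Pow(-13885, Rational(1, 2)), 21020) = Add(Mul(I, Pow(13885, Rational(1, 2))), 21020) = Add(21020, Mul(I, Pow(13885, Rational(1, 2))))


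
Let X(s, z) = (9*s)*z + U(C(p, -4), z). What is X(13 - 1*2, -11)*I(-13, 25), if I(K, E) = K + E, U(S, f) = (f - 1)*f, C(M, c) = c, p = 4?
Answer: -11484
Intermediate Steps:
U(S, f) = f*(-1 + f) (U(S, f) = (-1 + f)*f = f*(-1 + f))
X(s, z) = z*(-1 + z) + 9*s*z (X(s, z) = (9*s)*z + z*(-1 + z) = 9*s*z + z*(-1 + z) = z*(-1 + z) + 9*s*z)
I(K, E) = E + K
X(13 - 1*2, -11)*I(-13, 25) = (-11*(-1 - 11 + 9*(13 - 1*2)))*(25 - 13) = -11*(-1 - 11 + 9*(13 - 2))*12 = -11*(-1 - 11 + 9*11)*12 = -11*(-1 - 11 + 99)*12 = -11*87*12 = -957*12 = -11484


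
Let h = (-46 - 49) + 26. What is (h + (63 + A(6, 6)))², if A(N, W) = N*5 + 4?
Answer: 784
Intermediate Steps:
h = -69 (h = -95 + 26 = -69)
A(N, W) = 4 + 5*N (A(N, W) = 5*N + 4 = 4 + 5*N)
(h + (63 + A(6, 6)))² = (-69 + (63 + (4 + 5*6)))² = (-69 + (63 + (4 + 30)))² = (-69 + (63 + 34))² = (-69 + 97)² = 28² = 784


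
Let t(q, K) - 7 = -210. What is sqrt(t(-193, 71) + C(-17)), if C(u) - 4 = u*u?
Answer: 3*sqrt(10) ≈ 9.4868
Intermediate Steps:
t(q, K) = -203 (t(q, K) = 7 - 210 = -203)
C(u) = 4 + u**2 (C(u) = 4 + u*u = 4 + u**2)
sqrt(t(-193, 71) + C(-17)) = sqrt(-203 + (4 + (-17)**2)) = sqrt(-203 + (4 + 289)) = sqrt(-203 + 293) = sqrt(90) = 3*sqrt(10)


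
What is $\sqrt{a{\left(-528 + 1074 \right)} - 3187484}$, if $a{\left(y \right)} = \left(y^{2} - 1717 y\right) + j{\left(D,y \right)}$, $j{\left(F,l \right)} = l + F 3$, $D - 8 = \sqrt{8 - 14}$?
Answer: $\sqrt{-3826280 + 3 i \sqrt{6}} \approx 0.002 + 1956.1 i$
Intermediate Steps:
$D = 8 + i \sqrt{6}$ ($D = 8 + \sqrt{8 - 14} = 8 + \sqrt{-6} = 8 + i \sqrt{6} \approx 8.0 + 2.4495 i$)
$j{\left(F,l \right)} = l + 3 F$
$a{\left(y \right)} = 24 + y^{2} - 1716 y + 3 i \sqrt{6}$ ($a{\left(y \right)} = \left(y^{2} - 1717 y\right) + \left(y + 3 \left(8 + i \sqrt{6}\right)\right) = \left(y^{2} - 1717 y\right) + \left(y + \left(24 + 3 i \sqrt{6}\right)\right) = \left(y^{2} - 1717 y\right) + \left(24 + y + 3 i \sqrt{6}\right) = 24 + y^{2} - 1716 y + 3 i \sqrt{6}$)
$\sqrt{a{\left(-528 + 1074 \right)} - 3187484} = \sqrt{\left(24 + \left(-528 + 1074\right)^{2} - 1716 \left(-528 + 1074\right) + 3 i \sqrt{6}\right) - 3187484} = \sqrt{\left(24 + 546^{2} - 936936 + 3 i \sqrt{6}\right) - 3187484} = \sqrt{\left(24 + 298116 - 936936 + 3 i \sqrt{6}\right) - 3187484} = \sqrt{\left(-638796 + 3 i \sqrt{6}\right) - 3187484} = \sqrt{-3826280 + 3 i \sqrt{6}}$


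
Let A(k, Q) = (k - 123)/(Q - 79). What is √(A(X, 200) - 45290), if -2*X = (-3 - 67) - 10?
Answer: I*√5480173/11 ≈ 212.82*I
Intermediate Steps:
X = 40 (X = -((-3 - 67) - 10)/2 = -(-70 - 10)/2 = -½*(-80) = 40)
A(k, Q) = (-123 + k)/(-79 + Q)
√(A(X, 200) - 45290) = √((-123 + 40)/(-79 + 200) - 45290) = √(-83/121 - 45290) = √(-5480173/121) = I*√5480173/11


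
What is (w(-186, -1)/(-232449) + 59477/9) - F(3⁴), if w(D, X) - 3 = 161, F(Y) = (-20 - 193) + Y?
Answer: 4700505703/697347 ≈ 6740.6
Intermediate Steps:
F(Y) = -213 + Y
w(D, X) = 164 (w(D, X) = 3 + 161 = 164)
(w(-186, -1)/(-232449) + 59477/9) - F(3⁴) = (164/(-232449) + 59477/9) - (-213 + 3⁴) = (164*(-1/232449) + 59477*(⅑)) - (-213 + 81) = (-164/232449 + 59477/9) - 1*(-132) = 4608455899/697347 + 132 = 4700505703/697347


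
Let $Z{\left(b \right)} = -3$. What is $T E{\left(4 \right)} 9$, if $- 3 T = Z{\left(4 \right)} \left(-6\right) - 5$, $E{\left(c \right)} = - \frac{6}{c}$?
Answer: $\frac{117}{2} \approx 58.5$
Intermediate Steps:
$T = - \frac{13}{3}$ ($T = - \frac{\left(-3\right) \left(-6\right) - 5}{3} = - \frac{18 - 5}{3} = \left(- \frac{1}{3}\right) 13 = - \frac{13}{3} \approx -4.3333$)
$T E{\left(4 \right)} 9 = - \frac{13 - \frac{6}{4} \cdot 9}{3} = - \frac{13 \left(-6\right) \frac{1}{4} \cdot 9}{3} = - \frac{13 \left(\left(- \frac{3}{2}\right) 9\right)}{3} = \left(- \frac{13}{3}\right) \left(- \frac{27}{2}\right) = \frac{117}{2}$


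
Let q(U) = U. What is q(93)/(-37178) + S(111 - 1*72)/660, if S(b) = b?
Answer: 231427/4089580 ≈ 0.056589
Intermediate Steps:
q(93)/(-37178) + S(111 - 1*72)/660 = 93/(-37178) + (111 - 1*72)/660 = 93*(-1/37178) + (111 - 72)*(1/660) = -93/37178 + 39*(1/660) = -93/37178 + 13/220 = 231427/4089580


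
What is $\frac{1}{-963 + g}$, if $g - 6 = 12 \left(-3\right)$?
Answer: $- \frac{1}{993} \approx -0.0010071$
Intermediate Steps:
$g = -30$ ($g = 6 + 12 \left(-3\right) = 6 - 36 = -30$)
$\frac{1}{-963 + g} = \frac{1}{-963 - 30} = \frac{1}{-993} = - \frac{1}{993}$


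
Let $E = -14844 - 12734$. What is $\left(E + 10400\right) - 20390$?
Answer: $-37568$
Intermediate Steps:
$E = -27578$ ($E = -14844 - 12734 = -27578$)
$\left(E + 10400\right) - 20390 = \left(-27578 + 10400\right) - 20390 = -17178 - 20390 = -37568$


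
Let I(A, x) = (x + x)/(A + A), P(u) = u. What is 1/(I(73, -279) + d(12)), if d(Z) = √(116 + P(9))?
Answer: 20367/588284 + 26645*√5/588284 ≈ 0.13590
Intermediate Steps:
I(A, x) = x/A (I(A, x) = (2*x)/((2*A)) = (2*x)*(1/(2*A)) = x/A)
d(Z) = 5*√5 (d(Z) = √(116 + 9) = √125 = 5*√5)
1/(I(73, -279) + d(12)) = 1/(-279/73 + 5*√5)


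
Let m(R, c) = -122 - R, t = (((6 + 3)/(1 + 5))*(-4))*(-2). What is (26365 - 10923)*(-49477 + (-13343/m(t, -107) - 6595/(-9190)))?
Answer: -46947880625492/61573 ≈ -7.6248e+8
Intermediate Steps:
t = 12 (t = ((9/6)*(-4))*(-2) = ((9*(1/6))*(-4))*(-2) = ((3/2)*(-4))*(-2) = -6*(-2) = 12)
(26365 - 10923)*(-49477 + (-13343/m(t, -107) - 6595/(-9190))) = (26365 - 10923)*(-49477 + (-13343/(-122 - 1*12) - 6595/(-9190))) = 15442*(-49477 + (-13343/(-122 - 12) - 6595*(-1/9190))) = 15442*(-49477 + (-13343/(-134) + 1319/1838)) = 15442*(-49477 + (-13343*(-1/134) + 1319/1838)) = 15442*(-49477 + (13343/134 + 1319/1838)) = 15442*(-49477 + 6175295/61573) = 15442*(-3040272026/61573) = -46947880625492/61573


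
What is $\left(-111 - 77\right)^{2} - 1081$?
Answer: $34263$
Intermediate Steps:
$\left(-111 - 77\right)^{2} - 1081 = \left(-188\right)^{2} - 1081 = 35344 - 1081 = 34263$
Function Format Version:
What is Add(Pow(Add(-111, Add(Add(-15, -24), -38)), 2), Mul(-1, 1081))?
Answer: 34263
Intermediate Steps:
Add(Pow(Add(-111, Add(Add(-15, -24), -38)), 2), Mul(-1, 1081)) = Add(Pow(Add(-111, Add(-39, -38)), 2), -1081) = Add(Pow(Add(-111, -77), 2), -1081) = Add(Pow(-188, 2), -1081) = Add(35344, -1081) = 34263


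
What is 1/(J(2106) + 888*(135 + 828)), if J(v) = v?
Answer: 1/857250 ≈ 1.1665e-6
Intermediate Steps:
1/(J(2106) + 888*(135 + 828)) = 1/(2106 + 888*(135 + 828)) = 1/(2106 + 888*963) = 1/(2106 + 855144) = 1/857250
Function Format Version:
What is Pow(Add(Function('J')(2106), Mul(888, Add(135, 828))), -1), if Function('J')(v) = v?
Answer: Rational(1, 857250) ≈ 1.1665e-6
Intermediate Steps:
Pow(Add(Function('J')(2106), Mul(888, Add(135, 828))), -1) = Pow(Add(2106, Mul(888, Add(135, 828))), -1) = Pow(Add(2106, Mul(888, 963)), -1) = Pow(Add(2106, 855144), -1) = Pow(857250, -1) = Rational(1, 857250)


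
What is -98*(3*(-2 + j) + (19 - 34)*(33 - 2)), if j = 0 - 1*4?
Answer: 47334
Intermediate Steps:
j = -4 (j = 0 - 4 = -4)
-98*(3*(-2 + j) + (19 - 34)*(33 - 2)) = -98*(3*(-2 - 4) + (19 - 34)*(33 - 2)) = -98*(3*(-6) - 15*31) = -98*(-18 - 465) = -98*(-483) = 47334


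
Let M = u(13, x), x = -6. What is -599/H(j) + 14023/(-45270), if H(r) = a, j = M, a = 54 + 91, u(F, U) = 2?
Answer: -5830013/1312830 ≈ -4.4408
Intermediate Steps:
a = 145
M = 2
j = 2
H(r) = 145
-599/H(j) + 14023/(-45270) = -599/145 + 14023/(-45270) = -599*1/145 + 14023*(-1/45270) = -599/145 - 14023/45270 = -5830013/1312830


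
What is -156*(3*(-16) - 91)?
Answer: 21684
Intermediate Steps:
-156*(3*(-16) - 91) = -156*(-48 - 91) = -156*(-139) = 21684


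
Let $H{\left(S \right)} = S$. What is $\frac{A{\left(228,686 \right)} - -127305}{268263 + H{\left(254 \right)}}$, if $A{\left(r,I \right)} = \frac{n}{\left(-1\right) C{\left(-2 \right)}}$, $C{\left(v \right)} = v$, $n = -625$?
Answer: $\frac{253985}{537034} \approx 0.47294$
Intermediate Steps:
$A{\left(r,I \right)} = - \frac{625}{2}$ ($A{\left(r,I \right)} = - \frac{625}{\left(-1\right) \left(-2\right)} = - \frac{625}{2}$)
$\frac{A{\left(228,686 \right)} - -127305}{268263 + H{\left(254 \right)}} = \frac{- \frac{625}{2} - -127305}{268263 + 254} = \frac{- \frac{625}{2} + 127305}{268517} = \frac{253985}{2} \cdot \frac{1}{268517} = \frac{253985}{537034}$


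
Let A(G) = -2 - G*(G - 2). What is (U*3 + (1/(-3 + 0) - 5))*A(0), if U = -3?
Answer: 86/3 ≈ 28.667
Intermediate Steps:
A(G) = -2 - G*(-2 + G)
(U*3 + (1/(-3 + 0) - 5))*A(0) = (-3*3 + (1/(-3 + 0) - 5))*(-2 - 1*0² + 2*0) = (-9 + (1/(-3) - 5))*(-2 - 1*0 + 0) = (-9 + (-⅓ - 5))*(-2 + 0 + 0) = (-9 - 16/3)*(-2) = -43/3*(-2) = 86/3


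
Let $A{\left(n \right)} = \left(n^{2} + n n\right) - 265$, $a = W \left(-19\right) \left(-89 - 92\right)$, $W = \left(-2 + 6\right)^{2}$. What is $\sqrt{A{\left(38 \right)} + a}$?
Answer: $\sqrt{57647} \approx 240.1$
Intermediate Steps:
$W = 16$ ($W = 4^{2} = 16$)
$a = 55024$ ($a = 16 \left(-19\right) \left(-89 - 92\right) = \left(-304\right) \left(-181\right) = 55024$)
$A{\left(n \right)} = -265 + 2 n^{2}$ ($A{\left(n \right)} = \left(n^{2} + n^{2}\right) - 265 = 2 n^{2} - 265 = -265 + 2 n^{2}$)
$\sqrt{A{\left(38 \right)} + a} = \sqrt{\left(-265 + 2 \cdot 38^{2}\right) + 55024} = \sqrt{\left(-265 + 2 \cdot 1444\right) + 55024} = \sqrt{\left(-265 + 2888\right) + 55024} = \sqrt{2623 + 55024} = \sqrt{57647}$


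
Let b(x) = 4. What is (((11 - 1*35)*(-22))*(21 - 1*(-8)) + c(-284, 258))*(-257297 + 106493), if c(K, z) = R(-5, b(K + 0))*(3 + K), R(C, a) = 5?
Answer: -2097231228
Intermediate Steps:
c(K, z) = 15 + 5*K (c(K, z) = 5*(3 + K) = 15 + 5*K)
(((11 - 1*35)*(-22))*(21 - 1*(-8)) + c(-284, 258))*(-257297 + 106493) = (((11 - 1*35)*(-22))*(21 - 1*(-8)) + (15 + 5*(-284)))*(-257297 + 106493) = (((11 - 35)*(-22))*(21 + 8) + (15 - 1420))*(-150804) = (-24*(-22)*29 - 1405)*(-150804) = (528*29 - 1405)*(-150804) = (15312 - 1405)*(-150804) = 13907*(-150804) = -2097231228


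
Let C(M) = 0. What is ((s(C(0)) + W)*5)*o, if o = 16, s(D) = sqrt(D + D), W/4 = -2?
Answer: -640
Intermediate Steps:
W = -8 (W = 4*(-2) = -8)
s(D) = sqrt(2)*sqrt(D) (s(D) = sqrt(2*D) = sqrt(2)*sqrt(D))
((s(C(0)) + W)*5)*o = ((sqrt(2)*sqrt(0) - 8)*5)*16 = ((sqrt(2)*0 - 8)*5)*16 = ((0 - 8)*5)*16 = -8*5*16 = -40*16 = -640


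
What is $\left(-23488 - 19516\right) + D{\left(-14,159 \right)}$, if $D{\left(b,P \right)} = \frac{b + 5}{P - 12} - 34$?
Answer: $- \frac{2108865}{49} \approx -43038.0$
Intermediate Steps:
$D{\left(b,P \right)} = -34 + \frac{5 + b}{-12 + P}$ ($D{\left(b,P \right)} = \frac{5 + b}{-12 + P} - 34 = -34 + \frac{5 + b}{-12 + P}$)
$\left(-23488 - 19516\right) + D{\left(-14,159 \right)} = \left(-23488 - 19516\right) + \frac{413 - 14 - 5406}{-12 + 159} = -43004 + \frac{413 - 14 - 5406}{147} = -43004 + \frac{1}{147} \left(-5007\right) = -43004 - \frac{1669}{49} = - \frac{2108865}{49}$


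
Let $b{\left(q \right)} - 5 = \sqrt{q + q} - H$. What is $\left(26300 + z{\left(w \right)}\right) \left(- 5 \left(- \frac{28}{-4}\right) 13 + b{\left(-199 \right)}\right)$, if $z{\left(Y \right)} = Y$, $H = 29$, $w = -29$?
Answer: $-12583809 + 26271 i \sqrt{398} \approx -1.2584 \cdot 10^{7} + 5.2411 \cdot 10^{5} i$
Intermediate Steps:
$b{\left(q \right)} = -24 + \sqrt{2} \sqrt{q}$ ($b{\left(q \right)} = 5 + \left(\sqrt{q + q} - 29\right) = 5 + \left(\sqrt{2 q} - 29\right) = 5 + \left(\sqrt{2} \sqrt{q} - 29\right) = 5 + \left(-29 + \sqrt{2} \sqrt{q}\right) = -24 + \sqrt{2} \sqrt{q}$)
$\left(26300 + z{\left(w \right)}\right) \left(- 5 \left(- \frac{28}{-4}\right) 13 + b{\left(-199 \right)}\right) = \left(26300 - 29\right) \left(- 5 \left(- \frac{28}{-4}\right) 13 - \left(24 - \sqrt{2} \sqrt{-199}\right)\right) = 26271 \left(- 5 \left(\left(-28\right) \left(- \frac{1}{4}\right)\right) 13 - \left(24 - \sqrt{2} i \sqrt{199}\right)\right) = 26271 \left(\left(-5\right) 7 \cdot 13 - \left(24 - i \sqrt{398}\right)\right) = 26271 \left(\left(-35\right) 13 - \left(24 - i \sqrt{398}\right)\right) = 26271 \left(-455 - \left(24 - i \sqrt{398}\right)\right) = 26271 \left(-479 + i \sqrt{398}\right) = -12583809 + 26271 i \sqrt{398}$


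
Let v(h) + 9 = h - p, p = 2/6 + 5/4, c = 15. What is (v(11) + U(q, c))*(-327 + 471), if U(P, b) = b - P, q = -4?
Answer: 2796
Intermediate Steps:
p = 19/12 (p = 2*(⅙) + 5*(¼) = ⅓ + 5/4 = 19/12 ≈ 1.5833)
v(h) = -127/12 + h (v(h) = -9 + (h - 1*19/12) = -9 + (h - 19/12) = -9 + (-19/12 + h) = -127/12 + h)
(v(11) + U(q, c))*(-327 + 471) = ((-127/12 + 11) + (15 - 1*(-4)))*(-327 + 471) = (5/12 + (15 + 4))*144 = (5/12 + 19)*144 = (233/12)*144 = 2796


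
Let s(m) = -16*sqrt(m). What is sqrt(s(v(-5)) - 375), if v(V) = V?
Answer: sqrt(-375 - 16*I*sqrt(5)) ≈ 0.92271 - 19.387*I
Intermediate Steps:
sqrt(s(v(-5)) - 375) = sqrt(-16*I*sqrt(5) - 375) = sqrt(-375 - 16*I*sqrt(5))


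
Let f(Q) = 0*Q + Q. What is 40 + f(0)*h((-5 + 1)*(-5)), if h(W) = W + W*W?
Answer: 40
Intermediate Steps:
f(Q) = Q (f(Q) = 0 + Q = Q)
h(W) = W + W²
40 + f(0)*h((-5 + 1)*(-5)) = 40 + 0*(((-5 + 1)*(-5))*(1 + (-5 + 1)*(-5))) = 40 + 0*((-4*(-5))*(1 - 4*(-5))) = 40 + 0*(20*(1 + 20)) = 40 + 0*(20*21) = 40 + 0*420 = 40 + 0 = 40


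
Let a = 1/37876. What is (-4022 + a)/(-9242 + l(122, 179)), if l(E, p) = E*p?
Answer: -152337271/477086096 ≈ -0.31931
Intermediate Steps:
a = 1/37876 ≈ 2.6402e-5
(-4022 + a)/(-9242 + l(122, 179)) = (-4022 + 1/37876)/(-9242 + 122*179) = -152337271/(37876*(-9242 + 21838)) = -152337271/37876/12596 = -152337271/37876*1/12596 = -152337271/477086096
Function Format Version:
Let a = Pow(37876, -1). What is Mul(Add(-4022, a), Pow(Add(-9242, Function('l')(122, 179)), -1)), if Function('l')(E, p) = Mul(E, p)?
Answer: Rational(-152337271, 477086096) ≈ -0.31931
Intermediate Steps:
a = Rational(1, 37876) ≈ 2.6402e-5
Mul(Add(-4022, a), Pow(Add(-9242, Function('l')(122, 179)), -1)) = Mul(Add(-4022, Rational(1, 37876)), Pow(Add(-9242, Mul(122, 179)), -1)) = Mul(Rational(-152337271, 37876), Pow(Add(-9242, 21838), -1)) = Mul(Rational(-152337271, 37876), Pow(12596, -1)) = Mul(Rational(-152337271, 37876), Rational(1, 12596)) = Rational(-152337271, 477086096)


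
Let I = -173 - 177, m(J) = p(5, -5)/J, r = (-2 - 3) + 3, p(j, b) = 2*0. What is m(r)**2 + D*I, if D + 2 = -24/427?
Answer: 43900/61 ≈ 719.67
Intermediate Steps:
p(j, b) = 0
r = -2 (r = -5 + 3 = -2)
m(J) = 0 (m(J) = 0/J = 0)
I = -350
D = -878/427 (D = -2 - 24/427 = -878/427 ≈ -2.0562)
m(r)**2 + D*I = 0**2 - 878/427*(-350) = 0 + 43900/61 = 43900/61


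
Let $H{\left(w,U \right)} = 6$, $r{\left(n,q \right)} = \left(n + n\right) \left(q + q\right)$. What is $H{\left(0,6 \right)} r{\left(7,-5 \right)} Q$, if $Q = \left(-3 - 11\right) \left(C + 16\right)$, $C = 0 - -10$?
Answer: $305760$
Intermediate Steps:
$r{\left(n,q \right)} = 4 n q$ ($r{\left(n,q \right)} = 2 n 2 q = 4 n q$)
$C = 10$ ($C = 0 + 10 = 10$)
$Q = -364$ ($Q = \left(-3 - 11\right) \left(10 + 16\right) = \left(-14\right) 26 = -364$)
$H{\left(0,6 \right)} r{\left(7,-5 \right)} Q = 6 \cdot 4 \cdot 7 \left(-5\right) \left(-364\right) = 6 \left(-140\right) \left(-364\right) = \left(-840\right) \left(-364\right) = 305760$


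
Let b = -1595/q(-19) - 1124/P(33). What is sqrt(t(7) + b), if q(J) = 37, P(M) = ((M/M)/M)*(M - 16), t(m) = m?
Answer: 2*I*sqrt(219381991)/629 ≈ 47.096*I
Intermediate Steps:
P(M) = (-16 + M)/M (P(M) = (1/M)*(-16 + M) = (-16 + M)/M)
b = -1399519/629 (b = -1595/37 - 1124*33/(-16 + 33) = -1595*1/37 - 1124/((1/33)*17) = -1595/37 - 1124/17/33 = -1595/37 - 1124*33/17 = -1595/37 - 37092/17 = -1399519/629 ≈ -2225.0)
sqrt(t(7) + b) = sqrt(7 - 1399519/629) = sqrt(-1395116/629) = 2*I*sqrt(219381991)/629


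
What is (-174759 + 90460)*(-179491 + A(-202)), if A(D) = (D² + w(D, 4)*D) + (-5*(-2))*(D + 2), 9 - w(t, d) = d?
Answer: 11944915403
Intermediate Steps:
w(t, d) = 9 - d
A(D) = 20 + D² + 15*D (A(D) = (D² + (9 - 1*4)*D) + (-5*(-2))*(D + 2) = (D² + (9 - 4)*D) + 10*(2 + D) = (D² + 5*D) + (20 + 10*D) = 20 + D² + 15*D)
(-174759 + 90460)*(-179491 + A(-202)) = (-174759 + 90460)*(-179491 + (20 + (-202)² + 15*(-202))) = -84299*(-179491 + (20 + 40804 - 3030)) = -84299*(-179491 + 37794) = -84299*(-141697) = 11944915403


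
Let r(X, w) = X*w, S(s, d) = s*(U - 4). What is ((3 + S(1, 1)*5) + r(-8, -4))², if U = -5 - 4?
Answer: 900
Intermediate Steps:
U = -9
S(s, d) = -13*s (S(s, d) = s*(-9 - 4) = s*(-13) = -13*s)
((3 + S(1, 1)*5) + r(-8, -4))² = ((3 - 13*1*5) - 8*(-4))² = ((3 - 13*5) + 32)² = ((3 - 65) + 32)² = (-62 + 32)² = (-30)² = 900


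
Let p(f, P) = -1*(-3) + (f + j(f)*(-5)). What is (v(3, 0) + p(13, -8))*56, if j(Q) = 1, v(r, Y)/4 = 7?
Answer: 2184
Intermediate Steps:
v(r, Y) = 28 (v(r, Y) = 4*7 = 28)
p(f, P) = -2 + f (p(f, P) = -1*(-3) + (f + 1*(-5)) = 3 + (f - 5) = 3 + (-5 + f) = -2 + f)
(v(3, 0) + p(13, -8))*56 = (28 + (-2 + 13))*56 = (28 + 11)*56 = 39*56 = 2184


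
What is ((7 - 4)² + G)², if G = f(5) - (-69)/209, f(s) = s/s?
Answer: 4661281/43681 ≈ 106.71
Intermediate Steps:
f(s) = 1
G = 278/209 (G = 1 - (-69)/209 = 1 - 1*(-69/209) = 1 + 69/209 = 278/209 ≈ 1.3301)
((7 - 4)² + G)² = ((7 - 4)² + 278/209)² = (3² + 278/209)² = (9 + 278/209)² = (2159/209)² = 4661281/43681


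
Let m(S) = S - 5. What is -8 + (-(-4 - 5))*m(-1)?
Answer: -62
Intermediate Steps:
m(S) = -5 + S
-8 + (-(-4 - 5))*m(-1) = -8 + (-(-4 - 5))*(-5 - 1) = -8 - 1*(-9)*(-6) = -8 + 9*(-6) = -8 - 54 = -62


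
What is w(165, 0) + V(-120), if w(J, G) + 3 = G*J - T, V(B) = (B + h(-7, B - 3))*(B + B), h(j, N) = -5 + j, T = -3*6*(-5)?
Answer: 31587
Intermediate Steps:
T = 90 (T = -18*(-5) = 90)
V(B) = 2*B*(-12 + B) (V(B) = (B + (-5 - 7))*(B + B) = (B - 12)*(2*B) = (-12 + B)*(2*B) = 2*B*(-12 + B))
w(J, G) = -93 + G*J (w(J, G) = -3 + (G*J - 1*90) = -3 + (G*J - 90) = -3 + (-90 + G*J) = -93 + G*J)
w(165, 0) + V(-120) = (-93 + 0*165) + 2*(-120)*(-12 - 120) = (-93 + 0) + 2*(-120)*(-132) = -93 + 31680 = 31587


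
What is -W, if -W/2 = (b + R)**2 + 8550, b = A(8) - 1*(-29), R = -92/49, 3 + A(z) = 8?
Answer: 46012052/2401 ≈ 19164.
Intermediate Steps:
A(z) = 5 (A(z) = -3 + 8 = 5)
R = -92/49 (R = -92*1/49 = -92/49 ≈ -1.8776)
b = 34 (b = 5 - 1*(-29) = 5 + 29 = 34)
W = -46012052/2401 (W = -2*((34 - 92/49)**2 + 8550) = -2*((1574/49)**2 + 8550) = -2*(2477476/2401 + 8550) = -2*23006026/2401 = -46012052/2401 ≈ -19164.)
-W = -1*(-46012052/2401) = 46012052/2401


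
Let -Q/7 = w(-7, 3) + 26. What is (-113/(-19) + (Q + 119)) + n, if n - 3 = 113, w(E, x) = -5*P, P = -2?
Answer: -210/19 ≈ -11.053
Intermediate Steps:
w(E, x) = 10 (w(E, x) = -5*(-2) = 10)
n = 116 (n = 3 + 113 = 116)
Q = -252 (Q = -7*(10 + 26) = -7*36 = -252)
(-113/(-19) + (Q + 119)) + n = (-113/(-19) + (-252 + 119)) + 116 = (-113*(-1/19) - 133) + 116 = (113/19 - 133) + 116 = -2414/19 + 116 = -210/19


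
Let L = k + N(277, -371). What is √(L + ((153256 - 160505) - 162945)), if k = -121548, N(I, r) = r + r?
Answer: 2*I*√73121 ≈ 540.82*I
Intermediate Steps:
N(I, r) = 2*r
L = -122290 (L = -121548 + 2*(-371) = -121548 - 742 = -122290)
√(L + ((153256 - 160505) - 162945)) = √(-122290 + ((153256 - 160505) - 162945)) = √(-122290 + (-7249 - 162945)) = √(-122290 - 170194) = √(-292484) = 2*I*√73121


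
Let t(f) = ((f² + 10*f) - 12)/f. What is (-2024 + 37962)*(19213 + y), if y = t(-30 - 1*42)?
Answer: 2064763883/3 ≈ 6.8825e+8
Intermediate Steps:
t(f) = (-12 + f² + 10*f)/f
y = -371/6 (y = 10 + (-30 - 1*42) - 12/(-30 - 1*42) = 10 + (-30 - 42) - 12/(-30 - 42) = 10 - 72 - 12/(-72) = 10 - 72 - 12*(-1/72) = 10 - 72 + ⅙ = -371/6 ≈ -61.833)
(-2024 + 37962)*(19213 + y) = (-2024 + 37962)*(19213 - 371/6) = 35938*(114907/6) = 2064763883/3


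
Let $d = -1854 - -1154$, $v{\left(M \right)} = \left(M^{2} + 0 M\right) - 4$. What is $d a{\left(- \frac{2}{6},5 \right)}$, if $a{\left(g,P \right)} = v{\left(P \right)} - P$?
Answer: $-11200$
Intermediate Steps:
$v{\left(M \right)} = -4 + M^{2}$ ($v{\left(M \right)} = \left(M^{2} + 0\right) - 4 = M^{2} - 4 = -4 + M^{2}$)
$a{\left(g,P \right)} = -4 + P^{2} - P$ ($a{\left(g,P \right)} = \left(-4 + P^{2}\right) - P = -4 + P^{2} - P$)
$d = -700$ ($d = -1854 + 1154 = -700$)
$d a{\left(- \frac{2}{6},5 \right)} = - 700 \left(-4 + 5^{2} - 5\right) = - 700 \left(-4 + 25 - 5\right) = \left(-700\right) 16 = -11200$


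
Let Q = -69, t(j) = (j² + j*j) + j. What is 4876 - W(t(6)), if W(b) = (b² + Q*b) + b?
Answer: 4096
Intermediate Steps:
t(j) = j + 2*j² (t(j) = (j² + j²) + j = 2*j² + j = j + 2*j²)
W(b) = b² - 68*b (W(b) = (b² - 69*b) + b = b² - 68*b)
4876 - W(t(6)) = 4876 - 6*(1 + 2*6)*(-68 + 6*(1 + 2*6)) = 4876 - 6*(1 + 12)*(-68 + 6*(1 + 12)) = 4876 - 6*13*(-68 + 6*13) = 4876 - 78*(-68 + 78) = 4876 - 78*10 = 4876 - 1*780 = 4876 - 780 = 4096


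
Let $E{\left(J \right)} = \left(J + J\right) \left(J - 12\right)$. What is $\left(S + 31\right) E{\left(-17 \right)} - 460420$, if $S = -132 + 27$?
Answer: $-533384$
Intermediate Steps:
$S = -105$
$E{\left(J \right)} = 2 J \left(-12 + J\right)$ ($E{\left(J \right)} = 2 J \left(J - 12\right) = 2 J \left(-12 + J\right)$)
$\left(S + 31\right) E{\left(-17 \right)} - 460420 = \left(-105 + 31\right) 2 \left(-17\right) \left(-12 - 17\right) - 460420 = - 74 \cdot 2 \left(-17\right) \left(-29\right) - 460420 = \left(-74\right) 986 - 460420 = -72964 - 460420 = -533384$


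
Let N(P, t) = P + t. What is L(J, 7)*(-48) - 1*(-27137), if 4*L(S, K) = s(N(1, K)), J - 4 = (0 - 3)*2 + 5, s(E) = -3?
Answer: 27173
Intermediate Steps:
J = 3 (J = 4 + ((0 - 3)*2 + 5) = 4 + (-3*2 + 5) = 4 + (-6 + 5) = 4 - 1 = 3)
L(S, K) = -¾ (L(S, K) = (¼)*(-3) = -¾)
L(J, 7)*(-48) - 1*(-27137) = -¾*(-48) - 1*(-27137) = 36 + 27137 = 27173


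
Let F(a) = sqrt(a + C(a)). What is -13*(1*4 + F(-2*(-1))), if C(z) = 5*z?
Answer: -52 - 26*sqrt(3) ≈ -97.033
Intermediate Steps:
F(a) = sqrt(6)*sqrt(a) (F(a) = sqrt(a + 5*a) = sqrt(6*a) = sqrt(6)*sqrt(a))
-13*(1*4 + F(-2*(-1))) = -13*(1*4 + sqrt(6)*sqrt(-2*(-1))) = -13*(4 + sqrt(6)*sqrt(2)) = -13*(4 + 2*sqrt(3)) = -52 - 26*sqrt(3)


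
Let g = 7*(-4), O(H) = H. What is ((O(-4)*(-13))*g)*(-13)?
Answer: 18928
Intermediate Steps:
g = -28
((O(-4)*(-13))*g)*(-13) = (-4*(-13)*(-28))*(-13) = (52*(-28))*(-13) = -1456*(-13) = 18928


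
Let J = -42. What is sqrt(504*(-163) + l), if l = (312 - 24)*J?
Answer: 6*I*sqrt(2618) ≈ 307.0*I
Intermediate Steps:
l = -12096 (l = (312 - 24)*(-42) = 288*(-42) = -12096)
sqrt(504*(-163) + l) = sqrt(504*(-163) - 12096) = sqrt(-82152 - 12096) = sqrt(-94248) = 6*I*sqrt(2618)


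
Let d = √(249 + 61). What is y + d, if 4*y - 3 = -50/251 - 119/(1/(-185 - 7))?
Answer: 5735551/1004 + √310 ≈ 5730.3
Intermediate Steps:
d = √310 ≈ 17.607
y = 5735551/1004 (y = ¾ + (-50/251 - 119/(1/(-185 - 7)))/4 = ¾ + (-50*1/251 - 119/(1/(-192)))/4 = ¾ + (-50/251 - 119/(-1/192))/4 = ¾ + (-50/251 - 119*(-192))/4 = ¾ + (-50/251 + 22848)/4 = ¾ + (¼)*(5734798/251) = ¾ + 2867399/502 = 5735551/1004 ≈ 5712.7)
y + d = 5735551/1004 + √310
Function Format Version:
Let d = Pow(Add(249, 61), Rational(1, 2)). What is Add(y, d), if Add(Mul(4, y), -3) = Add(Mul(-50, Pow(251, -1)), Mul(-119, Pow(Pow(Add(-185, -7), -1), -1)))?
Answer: Add(Rational(5735551, 1004), Pow(310, Rational(1, 2))) ≈ 5730.3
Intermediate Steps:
d = Pow(310, Rational(1, 2)) ≈ 17.607
y = Rational(5735551, 1004) (y = Add(Rational(3, 4), Mul(Rational(1, 4), Add(Mul(-50, Pow(251, -1)), Mul(-119, Pow(Pow(Add(-185, -7), -1), -1))))) = Add(Rational(3, 4), Mul(Rational(1, 4), Add(Mul(-50, Rational(1, 251)), Mul(-119, Pow(Pow(-192, -1), -1))))) = Add(Rational(3, 4), Mul(Rational(1, 4), Add(Rational(-50, 251), Mul(-119, Pow(Rational(-1, 192), -1))))) = Add(Rational(3, 4), Mul(Rational(1, 4), Add(Rational(-50, 251), Mul(-119, -192)))) = Add(Rational(3, 4), Mul(Rational(1, 4), Add(Rational(-50, 251), 22848))) = Add(Rational(3, 4), Mul(Rational(1, 4), Rational(5734798, 251))) = Add(Rational(3, 4), Rational(2867399, 502)) = Rational(5735551, 1004) ≈ 5712.7)
Add(y, d) = Add(Rational(5735551, 1004), Pow(310, Rational(1, 2)))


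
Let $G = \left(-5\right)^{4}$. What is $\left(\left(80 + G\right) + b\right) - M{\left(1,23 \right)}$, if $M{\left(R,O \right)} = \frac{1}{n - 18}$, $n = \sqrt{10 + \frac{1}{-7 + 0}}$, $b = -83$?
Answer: $\frac{455968}{733} + \frac{\sqrt{483}}{2199} \approx 622.07$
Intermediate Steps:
$n = \frac{\sqrt{483}}{7}$ ($n = \sqrt{10 + \frac{1}{-7}} = \sqrt{10 - \frac{1}{7}} = \sqrt{\frac{69}{7}} = \frac{\sqrt{483}}{7} \approx 3.1396$)
$G = 625$
$M{\left(R,O \right)} = \frac{1}{-18 + \frac{\sqrt{483}}{7}}$ ($M{\left(R,O \right)} = \frac{1}{\frac{\sqrt{483}}{7} - 18} = \frac{1}{-18 + \frac{\sqrt{483}}{7}}$)
$\left(\left(80 + G\right) + b\right) - M{\left(1,23 \right)} = \left(\left(80 + 625\right) - 83\right) - \left(- \frac{42}{733} - \frac{\sqrt{483}}{2199}\right) = \left(705 - 83\right) + \left(\frac{42}{733} + \frac{\sqrt{483}}{2199}\right) = 622 + \left(\frac{42}{733} + \frac{\sqrt{483}}{2199}\right) = \frac{455968}{733} + \frac{\sqrt{483}}{2199}$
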